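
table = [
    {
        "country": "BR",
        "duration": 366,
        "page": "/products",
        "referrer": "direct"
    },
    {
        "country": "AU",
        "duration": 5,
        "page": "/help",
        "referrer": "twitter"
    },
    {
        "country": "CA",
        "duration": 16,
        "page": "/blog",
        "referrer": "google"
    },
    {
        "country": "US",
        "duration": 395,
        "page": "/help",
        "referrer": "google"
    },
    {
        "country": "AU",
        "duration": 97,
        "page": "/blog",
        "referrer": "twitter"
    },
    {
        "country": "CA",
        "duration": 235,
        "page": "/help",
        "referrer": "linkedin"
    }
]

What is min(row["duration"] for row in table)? 5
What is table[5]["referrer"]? "linkedin"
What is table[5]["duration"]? 235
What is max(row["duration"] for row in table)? 395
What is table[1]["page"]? "/help"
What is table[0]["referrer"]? "direct"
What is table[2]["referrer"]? "google"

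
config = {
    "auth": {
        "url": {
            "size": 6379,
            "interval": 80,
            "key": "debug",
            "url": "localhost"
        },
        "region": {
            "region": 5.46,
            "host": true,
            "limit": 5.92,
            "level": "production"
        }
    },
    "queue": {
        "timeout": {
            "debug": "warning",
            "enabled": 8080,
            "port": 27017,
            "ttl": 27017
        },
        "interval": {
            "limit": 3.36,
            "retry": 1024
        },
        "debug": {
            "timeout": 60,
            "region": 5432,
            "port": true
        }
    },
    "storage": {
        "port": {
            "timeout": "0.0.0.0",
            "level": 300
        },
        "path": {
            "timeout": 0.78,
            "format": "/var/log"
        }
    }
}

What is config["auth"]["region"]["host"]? True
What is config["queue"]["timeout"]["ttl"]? 27017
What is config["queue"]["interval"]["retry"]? 1024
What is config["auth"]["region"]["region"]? 5.46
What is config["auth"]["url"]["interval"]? 80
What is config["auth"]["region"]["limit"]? 5.92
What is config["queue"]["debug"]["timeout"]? 60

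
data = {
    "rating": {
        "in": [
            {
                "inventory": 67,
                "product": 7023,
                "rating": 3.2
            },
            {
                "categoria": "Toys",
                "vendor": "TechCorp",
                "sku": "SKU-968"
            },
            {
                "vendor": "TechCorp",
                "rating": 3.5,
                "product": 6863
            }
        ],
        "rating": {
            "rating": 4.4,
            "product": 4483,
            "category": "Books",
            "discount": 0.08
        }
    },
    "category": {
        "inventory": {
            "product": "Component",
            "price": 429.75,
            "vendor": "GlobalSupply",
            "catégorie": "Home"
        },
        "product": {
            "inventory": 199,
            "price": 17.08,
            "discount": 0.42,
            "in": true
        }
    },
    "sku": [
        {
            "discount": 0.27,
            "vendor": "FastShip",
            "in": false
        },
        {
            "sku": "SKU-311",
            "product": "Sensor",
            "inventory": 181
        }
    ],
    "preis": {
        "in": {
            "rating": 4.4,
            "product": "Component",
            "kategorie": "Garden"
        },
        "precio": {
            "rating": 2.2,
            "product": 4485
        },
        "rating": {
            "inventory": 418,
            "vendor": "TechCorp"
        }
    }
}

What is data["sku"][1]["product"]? "Sensor"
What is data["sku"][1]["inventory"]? 181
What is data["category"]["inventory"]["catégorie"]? "Home"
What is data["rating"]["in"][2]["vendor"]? "TechCorp"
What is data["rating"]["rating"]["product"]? 4483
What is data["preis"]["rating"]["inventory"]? 418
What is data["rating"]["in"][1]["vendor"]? "TechCorp"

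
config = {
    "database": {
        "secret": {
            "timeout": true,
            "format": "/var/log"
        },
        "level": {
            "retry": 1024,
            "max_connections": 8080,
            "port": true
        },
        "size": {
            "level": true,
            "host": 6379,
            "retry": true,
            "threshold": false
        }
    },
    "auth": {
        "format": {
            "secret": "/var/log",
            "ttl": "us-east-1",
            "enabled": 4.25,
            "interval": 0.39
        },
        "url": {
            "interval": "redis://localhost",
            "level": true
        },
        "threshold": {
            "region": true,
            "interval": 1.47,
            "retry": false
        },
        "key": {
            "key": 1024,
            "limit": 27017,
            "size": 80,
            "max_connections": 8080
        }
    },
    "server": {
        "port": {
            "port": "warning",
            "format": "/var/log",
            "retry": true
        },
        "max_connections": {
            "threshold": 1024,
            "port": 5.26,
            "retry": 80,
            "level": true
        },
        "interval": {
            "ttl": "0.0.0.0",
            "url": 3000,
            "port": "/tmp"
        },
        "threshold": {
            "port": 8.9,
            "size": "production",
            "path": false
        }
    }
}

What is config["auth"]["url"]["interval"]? "redis://localhost"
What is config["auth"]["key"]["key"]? 1024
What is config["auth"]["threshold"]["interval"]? 1.47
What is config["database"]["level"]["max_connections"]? 8080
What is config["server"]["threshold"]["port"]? 8.9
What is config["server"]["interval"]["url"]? 3000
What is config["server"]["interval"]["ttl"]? "0.0.0.0"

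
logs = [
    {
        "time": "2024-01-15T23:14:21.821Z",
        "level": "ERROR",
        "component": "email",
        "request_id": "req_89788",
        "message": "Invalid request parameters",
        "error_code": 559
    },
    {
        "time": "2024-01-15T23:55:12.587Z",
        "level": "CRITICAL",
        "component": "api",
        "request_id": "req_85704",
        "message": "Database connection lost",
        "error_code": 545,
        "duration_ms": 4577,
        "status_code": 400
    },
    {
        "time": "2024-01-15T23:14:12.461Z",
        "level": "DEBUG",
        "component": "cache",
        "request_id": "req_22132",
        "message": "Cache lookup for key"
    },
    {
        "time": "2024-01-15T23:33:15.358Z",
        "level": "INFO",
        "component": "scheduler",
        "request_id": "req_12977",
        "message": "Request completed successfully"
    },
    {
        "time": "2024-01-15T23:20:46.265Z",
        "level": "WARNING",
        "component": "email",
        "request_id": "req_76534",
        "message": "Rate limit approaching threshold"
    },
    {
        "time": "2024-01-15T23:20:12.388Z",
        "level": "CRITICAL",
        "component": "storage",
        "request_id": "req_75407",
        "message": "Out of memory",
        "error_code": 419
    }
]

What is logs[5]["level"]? "CRITICAL"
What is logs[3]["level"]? "INFO"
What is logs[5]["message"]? "Out of memory"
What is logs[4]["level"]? "WARNING"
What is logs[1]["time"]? "2024-01-15T23:55:12.587Z"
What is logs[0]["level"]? "ERROR"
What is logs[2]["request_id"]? "req_22132"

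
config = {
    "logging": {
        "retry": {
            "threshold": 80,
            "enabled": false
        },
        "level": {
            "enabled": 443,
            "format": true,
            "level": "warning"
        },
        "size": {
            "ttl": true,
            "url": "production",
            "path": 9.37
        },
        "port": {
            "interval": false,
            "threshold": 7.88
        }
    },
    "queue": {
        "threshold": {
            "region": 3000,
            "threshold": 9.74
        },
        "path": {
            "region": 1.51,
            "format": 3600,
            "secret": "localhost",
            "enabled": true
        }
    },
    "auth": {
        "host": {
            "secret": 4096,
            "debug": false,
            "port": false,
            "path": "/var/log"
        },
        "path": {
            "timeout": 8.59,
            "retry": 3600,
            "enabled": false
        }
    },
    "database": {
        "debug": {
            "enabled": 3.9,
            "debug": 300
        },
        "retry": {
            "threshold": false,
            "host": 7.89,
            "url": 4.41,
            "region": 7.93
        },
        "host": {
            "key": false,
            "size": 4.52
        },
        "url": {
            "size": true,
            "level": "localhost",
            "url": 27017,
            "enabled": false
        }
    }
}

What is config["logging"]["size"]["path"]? 9.37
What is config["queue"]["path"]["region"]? 1.51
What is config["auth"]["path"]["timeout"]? 8.59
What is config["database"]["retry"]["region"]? 7.93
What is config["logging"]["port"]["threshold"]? 7.88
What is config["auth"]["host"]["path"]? "/var/log"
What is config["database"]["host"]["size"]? 4.52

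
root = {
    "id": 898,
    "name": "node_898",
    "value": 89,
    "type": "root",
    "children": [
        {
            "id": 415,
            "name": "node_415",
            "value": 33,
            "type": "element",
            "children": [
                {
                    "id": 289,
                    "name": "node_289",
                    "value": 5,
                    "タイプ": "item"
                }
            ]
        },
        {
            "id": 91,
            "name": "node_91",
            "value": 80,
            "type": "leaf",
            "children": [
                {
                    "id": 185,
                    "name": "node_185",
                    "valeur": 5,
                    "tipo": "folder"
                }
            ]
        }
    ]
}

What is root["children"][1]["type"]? "leaf"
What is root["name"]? "node_898"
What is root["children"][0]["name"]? "node_415"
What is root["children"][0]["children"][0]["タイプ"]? "item"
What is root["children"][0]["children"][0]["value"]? 5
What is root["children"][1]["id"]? 91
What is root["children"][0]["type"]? "element"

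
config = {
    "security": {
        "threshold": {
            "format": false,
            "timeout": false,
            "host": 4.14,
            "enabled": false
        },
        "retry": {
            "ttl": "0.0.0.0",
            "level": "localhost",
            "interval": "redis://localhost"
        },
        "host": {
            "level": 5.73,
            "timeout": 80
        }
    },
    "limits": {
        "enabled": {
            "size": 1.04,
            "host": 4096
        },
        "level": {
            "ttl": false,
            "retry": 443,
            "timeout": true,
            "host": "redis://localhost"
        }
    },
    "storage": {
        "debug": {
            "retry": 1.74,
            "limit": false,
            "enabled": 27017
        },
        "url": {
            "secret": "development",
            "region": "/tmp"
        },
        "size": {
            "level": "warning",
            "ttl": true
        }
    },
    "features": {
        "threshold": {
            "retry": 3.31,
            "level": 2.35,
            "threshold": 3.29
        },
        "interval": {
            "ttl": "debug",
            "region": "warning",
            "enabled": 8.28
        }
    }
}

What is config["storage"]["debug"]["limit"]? False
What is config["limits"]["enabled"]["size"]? 1.04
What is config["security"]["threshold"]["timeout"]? False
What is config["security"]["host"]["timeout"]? 80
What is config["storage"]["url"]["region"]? "/tmp"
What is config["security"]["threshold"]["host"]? 4.14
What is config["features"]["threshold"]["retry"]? 3.31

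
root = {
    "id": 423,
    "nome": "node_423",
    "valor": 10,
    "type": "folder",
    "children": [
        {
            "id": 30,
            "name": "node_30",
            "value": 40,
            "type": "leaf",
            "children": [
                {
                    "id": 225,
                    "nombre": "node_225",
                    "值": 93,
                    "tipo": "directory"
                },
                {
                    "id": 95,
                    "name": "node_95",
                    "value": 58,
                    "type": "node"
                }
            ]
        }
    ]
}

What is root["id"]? 423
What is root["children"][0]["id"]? 30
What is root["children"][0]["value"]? 40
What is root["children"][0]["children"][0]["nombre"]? "node_225"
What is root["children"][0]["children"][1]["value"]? 58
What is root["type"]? "folder"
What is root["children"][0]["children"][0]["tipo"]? "directory"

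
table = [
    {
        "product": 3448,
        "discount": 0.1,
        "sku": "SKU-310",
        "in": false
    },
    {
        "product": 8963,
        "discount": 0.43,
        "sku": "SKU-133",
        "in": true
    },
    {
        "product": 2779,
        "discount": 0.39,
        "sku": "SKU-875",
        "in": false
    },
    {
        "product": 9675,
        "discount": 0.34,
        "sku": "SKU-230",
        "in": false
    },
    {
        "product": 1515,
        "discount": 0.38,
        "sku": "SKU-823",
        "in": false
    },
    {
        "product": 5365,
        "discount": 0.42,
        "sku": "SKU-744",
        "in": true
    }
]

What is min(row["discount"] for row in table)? 0.1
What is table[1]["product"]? 8963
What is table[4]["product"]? 1515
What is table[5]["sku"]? "SKU-744"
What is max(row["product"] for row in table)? 9675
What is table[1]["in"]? True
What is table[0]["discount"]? 0.1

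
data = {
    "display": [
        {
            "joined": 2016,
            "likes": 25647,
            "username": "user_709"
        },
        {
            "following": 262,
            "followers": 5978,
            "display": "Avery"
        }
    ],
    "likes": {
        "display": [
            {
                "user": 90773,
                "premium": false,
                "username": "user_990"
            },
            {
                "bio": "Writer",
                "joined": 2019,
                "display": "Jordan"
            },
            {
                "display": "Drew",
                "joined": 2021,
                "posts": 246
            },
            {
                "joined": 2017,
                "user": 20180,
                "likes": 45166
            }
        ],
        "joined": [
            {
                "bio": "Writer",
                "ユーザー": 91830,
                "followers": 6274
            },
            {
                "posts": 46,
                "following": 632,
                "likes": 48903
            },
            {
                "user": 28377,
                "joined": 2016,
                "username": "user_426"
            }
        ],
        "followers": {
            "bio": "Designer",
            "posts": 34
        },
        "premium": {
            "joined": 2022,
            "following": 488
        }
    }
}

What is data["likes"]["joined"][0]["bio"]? "Writer"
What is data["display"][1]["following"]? 262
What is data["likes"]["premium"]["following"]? 488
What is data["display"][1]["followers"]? 5978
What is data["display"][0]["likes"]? 25647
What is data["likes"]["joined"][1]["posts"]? 46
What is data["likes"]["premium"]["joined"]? 2022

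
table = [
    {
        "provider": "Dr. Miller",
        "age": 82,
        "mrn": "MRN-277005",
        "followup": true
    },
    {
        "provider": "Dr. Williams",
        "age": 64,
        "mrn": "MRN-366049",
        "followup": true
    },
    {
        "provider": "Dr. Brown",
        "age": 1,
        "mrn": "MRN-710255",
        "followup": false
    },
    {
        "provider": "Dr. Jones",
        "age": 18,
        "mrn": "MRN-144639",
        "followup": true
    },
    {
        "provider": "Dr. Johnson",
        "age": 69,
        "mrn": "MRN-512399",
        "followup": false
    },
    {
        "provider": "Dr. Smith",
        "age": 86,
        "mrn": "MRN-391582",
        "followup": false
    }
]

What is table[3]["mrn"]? "MRN-144639"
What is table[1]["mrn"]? "MRN-366049"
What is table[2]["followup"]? False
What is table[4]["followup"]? False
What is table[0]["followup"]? True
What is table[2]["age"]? 1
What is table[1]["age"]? 64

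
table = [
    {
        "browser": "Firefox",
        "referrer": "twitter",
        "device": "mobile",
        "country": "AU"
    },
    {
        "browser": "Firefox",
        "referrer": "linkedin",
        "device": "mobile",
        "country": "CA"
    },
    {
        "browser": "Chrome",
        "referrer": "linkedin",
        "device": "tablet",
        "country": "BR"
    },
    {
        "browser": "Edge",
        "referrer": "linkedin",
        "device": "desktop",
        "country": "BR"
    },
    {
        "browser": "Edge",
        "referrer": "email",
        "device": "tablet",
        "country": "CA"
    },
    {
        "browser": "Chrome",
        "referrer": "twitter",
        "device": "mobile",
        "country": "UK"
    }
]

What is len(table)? 6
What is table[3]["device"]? "desktop"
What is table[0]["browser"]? "Firefox"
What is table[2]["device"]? "tablet"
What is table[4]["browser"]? "Edge"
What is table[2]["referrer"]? "linkedin"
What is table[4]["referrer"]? "email"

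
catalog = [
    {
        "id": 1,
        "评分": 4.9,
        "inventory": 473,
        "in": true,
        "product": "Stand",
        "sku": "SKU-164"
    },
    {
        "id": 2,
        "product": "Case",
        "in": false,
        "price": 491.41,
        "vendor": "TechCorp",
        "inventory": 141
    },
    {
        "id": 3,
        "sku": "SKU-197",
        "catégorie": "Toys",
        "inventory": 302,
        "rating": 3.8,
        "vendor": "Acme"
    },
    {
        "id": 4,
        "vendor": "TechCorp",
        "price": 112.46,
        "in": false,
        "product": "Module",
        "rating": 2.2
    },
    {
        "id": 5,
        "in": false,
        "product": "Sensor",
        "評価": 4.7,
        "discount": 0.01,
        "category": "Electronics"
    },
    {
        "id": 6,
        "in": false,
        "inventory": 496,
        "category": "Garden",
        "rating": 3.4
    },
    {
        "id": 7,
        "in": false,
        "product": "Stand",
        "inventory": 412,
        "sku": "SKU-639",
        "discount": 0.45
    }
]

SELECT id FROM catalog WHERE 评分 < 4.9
[]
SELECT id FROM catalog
[1, 2, 3, 4, 5, 6, 7]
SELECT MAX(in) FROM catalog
True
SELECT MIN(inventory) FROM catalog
141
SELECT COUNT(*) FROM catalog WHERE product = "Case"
1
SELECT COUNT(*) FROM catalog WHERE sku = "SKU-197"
1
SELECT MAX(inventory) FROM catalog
496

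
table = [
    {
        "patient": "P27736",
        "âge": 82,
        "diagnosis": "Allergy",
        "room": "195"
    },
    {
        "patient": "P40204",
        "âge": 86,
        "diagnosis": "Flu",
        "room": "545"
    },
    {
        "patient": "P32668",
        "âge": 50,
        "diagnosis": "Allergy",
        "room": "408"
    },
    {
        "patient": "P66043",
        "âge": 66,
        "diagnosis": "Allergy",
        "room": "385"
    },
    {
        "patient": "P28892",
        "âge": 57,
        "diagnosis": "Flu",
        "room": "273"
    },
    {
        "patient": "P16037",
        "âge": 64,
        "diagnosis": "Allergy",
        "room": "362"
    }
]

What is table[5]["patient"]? "P16037"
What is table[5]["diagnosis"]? "Allergy"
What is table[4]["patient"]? "P28892"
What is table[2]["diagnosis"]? "Allergy"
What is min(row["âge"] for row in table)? 50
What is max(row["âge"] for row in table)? 86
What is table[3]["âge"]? 66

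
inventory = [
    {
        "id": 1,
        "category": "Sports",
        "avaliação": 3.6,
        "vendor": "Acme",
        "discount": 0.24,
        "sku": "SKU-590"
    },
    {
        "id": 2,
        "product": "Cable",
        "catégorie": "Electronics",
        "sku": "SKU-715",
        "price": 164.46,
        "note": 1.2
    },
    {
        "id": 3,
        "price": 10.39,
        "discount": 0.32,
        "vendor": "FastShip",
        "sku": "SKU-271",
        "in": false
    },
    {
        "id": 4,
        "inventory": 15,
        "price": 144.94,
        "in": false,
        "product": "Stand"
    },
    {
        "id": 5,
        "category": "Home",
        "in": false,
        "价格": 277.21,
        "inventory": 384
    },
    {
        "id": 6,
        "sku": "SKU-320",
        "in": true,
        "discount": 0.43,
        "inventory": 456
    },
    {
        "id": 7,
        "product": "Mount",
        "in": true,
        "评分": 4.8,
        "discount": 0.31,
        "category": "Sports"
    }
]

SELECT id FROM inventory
[1, 2, 3, 4, 5, 6, 7]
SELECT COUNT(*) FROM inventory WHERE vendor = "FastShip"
1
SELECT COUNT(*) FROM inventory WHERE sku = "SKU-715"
1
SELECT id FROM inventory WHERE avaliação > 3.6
[]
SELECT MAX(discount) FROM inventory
0.43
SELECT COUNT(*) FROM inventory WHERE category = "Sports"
2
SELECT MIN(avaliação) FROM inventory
3.6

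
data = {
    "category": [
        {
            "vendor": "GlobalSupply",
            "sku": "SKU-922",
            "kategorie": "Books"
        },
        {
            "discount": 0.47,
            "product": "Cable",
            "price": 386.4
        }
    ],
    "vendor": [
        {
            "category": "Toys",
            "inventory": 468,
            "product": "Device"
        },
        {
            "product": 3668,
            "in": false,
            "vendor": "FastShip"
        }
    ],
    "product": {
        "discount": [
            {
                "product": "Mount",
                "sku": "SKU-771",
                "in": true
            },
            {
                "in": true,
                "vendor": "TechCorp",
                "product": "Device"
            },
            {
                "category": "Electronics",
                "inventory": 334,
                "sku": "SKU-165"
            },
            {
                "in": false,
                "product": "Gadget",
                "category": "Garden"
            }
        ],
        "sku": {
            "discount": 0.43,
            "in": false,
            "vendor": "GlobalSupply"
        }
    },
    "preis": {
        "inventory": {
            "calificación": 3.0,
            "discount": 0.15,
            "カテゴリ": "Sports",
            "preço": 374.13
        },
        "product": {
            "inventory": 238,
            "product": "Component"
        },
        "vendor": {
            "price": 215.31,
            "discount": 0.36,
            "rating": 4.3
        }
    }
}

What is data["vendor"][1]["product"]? 3668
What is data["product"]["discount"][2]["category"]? "Electronics"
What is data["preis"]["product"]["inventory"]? 238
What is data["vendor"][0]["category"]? "Toys"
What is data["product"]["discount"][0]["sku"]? "SKU-771"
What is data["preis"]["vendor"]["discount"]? 0.36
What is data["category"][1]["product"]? "Cable"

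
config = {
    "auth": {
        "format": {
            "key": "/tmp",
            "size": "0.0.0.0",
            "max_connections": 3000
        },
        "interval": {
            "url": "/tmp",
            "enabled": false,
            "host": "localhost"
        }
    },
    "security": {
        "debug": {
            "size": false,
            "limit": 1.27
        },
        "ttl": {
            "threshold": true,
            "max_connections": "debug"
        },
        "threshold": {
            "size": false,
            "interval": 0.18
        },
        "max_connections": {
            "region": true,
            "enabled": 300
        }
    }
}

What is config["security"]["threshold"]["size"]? False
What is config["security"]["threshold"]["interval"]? 0.18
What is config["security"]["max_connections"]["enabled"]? 300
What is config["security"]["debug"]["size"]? False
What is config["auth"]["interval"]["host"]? "localhost"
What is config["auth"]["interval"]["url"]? "/tmp"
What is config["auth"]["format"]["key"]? "/tmp"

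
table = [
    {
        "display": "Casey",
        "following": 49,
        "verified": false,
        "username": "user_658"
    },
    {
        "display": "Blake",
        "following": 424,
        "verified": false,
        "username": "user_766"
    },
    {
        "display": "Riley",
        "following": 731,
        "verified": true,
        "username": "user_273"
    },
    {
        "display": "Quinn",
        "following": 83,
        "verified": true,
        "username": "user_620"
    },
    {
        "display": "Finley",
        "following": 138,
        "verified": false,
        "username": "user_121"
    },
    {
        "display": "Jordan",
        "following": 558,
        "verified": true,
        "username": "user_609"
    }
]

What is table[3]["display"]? "Quinn"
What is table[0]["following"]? 49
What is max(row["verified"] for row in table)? True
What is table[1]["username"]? "user_766"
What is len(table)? 6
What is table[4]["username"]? "user_121"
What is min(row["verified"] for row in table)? False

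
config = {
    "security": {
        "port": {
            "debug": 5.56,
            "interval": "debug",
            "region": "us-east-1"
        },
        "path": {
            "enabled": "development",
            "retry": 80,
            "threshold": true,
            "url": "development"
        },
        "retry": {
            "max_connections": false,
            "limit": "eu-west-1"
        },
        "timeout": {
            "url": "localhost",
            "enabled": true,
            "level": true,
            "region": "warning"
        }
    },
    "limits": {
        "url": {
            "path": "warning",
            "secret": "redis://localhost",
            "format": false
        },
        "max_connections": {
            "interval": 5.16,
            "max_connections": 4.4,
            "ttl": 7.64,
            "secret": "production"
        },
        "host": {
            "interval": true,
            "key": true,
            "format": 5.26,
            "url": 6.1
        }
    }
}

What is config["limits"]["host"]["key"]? True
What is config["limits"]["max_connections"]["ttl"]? 7.64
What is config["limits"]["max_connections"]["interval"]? 5.16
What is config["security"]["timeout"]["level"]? True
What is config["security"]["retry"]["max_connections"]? False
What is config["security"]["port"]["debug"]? 5.56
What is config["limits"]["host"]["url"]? 6.1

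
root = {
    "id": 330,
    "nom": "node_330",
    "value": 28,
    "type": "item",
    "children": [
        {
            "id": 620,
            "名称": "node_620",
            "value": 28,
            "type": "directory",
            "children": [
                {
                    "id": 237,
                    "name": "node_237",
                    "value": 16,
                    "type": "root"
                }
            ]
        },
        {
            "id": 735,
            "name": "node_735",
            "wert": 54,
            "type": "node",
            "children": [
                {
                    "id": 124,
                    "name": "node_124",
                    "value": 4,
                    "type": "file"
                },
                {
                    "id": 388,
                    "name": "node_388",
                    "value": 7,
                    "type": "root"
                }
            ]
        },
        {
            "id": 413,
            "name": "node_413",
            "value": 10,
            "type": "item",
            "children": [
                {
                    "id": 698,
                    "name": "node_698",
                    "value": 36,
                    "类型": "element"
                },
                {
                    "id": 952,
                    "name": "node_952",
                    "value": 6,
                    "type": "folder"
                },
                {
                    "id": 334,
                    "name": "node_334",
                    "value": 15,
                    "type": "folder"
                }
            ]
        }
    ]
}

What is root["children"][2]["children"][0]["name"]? "node_698"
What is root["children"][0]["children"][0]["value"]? 16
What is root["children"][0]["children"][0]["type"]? "root"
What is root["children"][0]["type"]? "directory"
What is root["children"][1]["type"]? "node"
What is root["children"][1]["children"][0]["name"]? "node_124"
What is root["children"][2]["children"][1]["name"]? "node_952"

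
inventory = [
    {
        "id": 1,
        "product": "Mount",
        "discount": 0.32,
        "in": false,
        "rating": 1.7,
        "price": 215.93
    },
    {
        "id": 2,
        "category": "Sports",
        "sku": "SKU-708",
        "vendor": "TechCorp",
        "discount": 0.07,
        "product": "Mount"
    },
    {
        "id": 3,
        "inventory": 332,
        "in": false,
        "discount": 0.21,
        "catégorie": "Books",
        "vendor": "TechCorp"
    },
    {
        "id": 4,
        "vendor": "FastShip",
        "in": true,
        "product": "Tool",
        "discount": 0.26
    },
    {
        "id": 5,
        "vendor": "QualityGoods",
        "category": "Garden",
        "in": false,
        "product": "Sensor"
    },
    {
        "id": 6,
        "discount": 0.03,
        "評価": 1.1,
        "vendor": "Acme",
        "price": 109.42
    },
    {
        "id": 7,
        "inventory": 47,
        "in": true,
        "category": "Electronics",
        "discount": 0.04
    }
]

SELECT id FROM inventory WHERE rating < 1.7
[]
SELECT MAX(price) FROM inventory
215.93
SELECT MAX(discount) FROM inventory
0.32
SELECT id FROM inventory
[1, 2, 3, 4, 5, 6, 7]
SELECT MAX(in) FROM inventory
True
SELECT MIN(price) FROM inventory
109.42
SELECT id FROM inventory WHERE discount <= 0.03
[6]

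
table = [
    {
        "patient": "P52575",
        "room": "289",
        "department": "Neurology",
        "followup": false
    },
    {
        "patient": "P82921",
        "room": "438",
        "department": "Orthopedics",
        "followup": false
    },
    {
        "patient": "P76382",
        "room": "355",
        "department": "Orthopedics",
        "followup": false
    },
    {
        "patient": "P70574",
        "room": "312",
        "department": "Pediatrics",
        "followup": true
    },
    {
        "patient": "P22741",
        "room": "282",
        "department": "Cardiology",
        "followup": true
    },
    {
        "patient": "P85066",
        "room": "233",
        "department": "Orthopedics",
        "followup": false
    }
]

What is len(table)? 6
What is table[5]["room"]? "233"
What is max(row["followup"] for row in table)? True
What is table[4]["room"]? "282"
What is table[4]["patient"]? "P22741"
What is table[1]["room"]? "438"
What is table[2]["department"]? "Orthopedics"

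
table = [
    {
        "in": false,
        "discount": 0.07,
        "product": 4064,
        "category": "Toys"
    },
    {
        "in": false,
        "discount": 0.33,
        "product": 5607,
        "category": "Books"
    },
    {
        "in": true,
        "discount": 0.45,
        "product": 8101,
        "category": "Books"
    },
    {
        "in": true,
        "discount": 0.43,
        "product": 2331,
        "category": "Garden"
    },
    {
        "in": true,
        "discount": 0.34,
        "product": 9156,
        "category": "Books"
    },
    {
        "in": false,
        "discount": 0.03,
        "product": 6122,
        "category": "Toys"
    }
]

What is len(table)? 6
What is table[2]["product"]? 8101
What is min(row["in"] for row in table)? False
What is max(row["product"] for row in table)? 9156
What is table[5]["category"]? "Toys"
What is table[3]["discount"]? 0.43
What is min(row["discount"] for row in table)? 0.03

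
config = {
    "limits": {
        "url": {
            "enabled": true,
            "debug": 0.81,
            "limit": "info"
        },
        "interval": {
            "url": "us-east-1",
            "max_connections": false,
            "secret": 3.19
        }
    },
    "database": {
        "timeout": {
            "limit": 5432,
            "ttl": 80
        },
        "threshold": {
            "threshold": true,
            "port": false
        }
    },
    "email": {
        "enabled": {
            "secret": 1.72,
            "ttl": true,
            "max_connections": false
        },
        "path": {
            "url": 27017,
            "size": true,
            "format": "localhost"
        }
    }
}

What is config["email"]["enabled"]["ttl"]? True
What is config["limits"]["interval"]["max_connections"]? False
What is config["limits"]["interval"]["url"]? "us-east-1"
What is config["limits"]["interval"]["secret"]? 3.19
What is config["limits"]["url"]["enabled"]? True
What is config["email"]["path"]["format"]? "localhost"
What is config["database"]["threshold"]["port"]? False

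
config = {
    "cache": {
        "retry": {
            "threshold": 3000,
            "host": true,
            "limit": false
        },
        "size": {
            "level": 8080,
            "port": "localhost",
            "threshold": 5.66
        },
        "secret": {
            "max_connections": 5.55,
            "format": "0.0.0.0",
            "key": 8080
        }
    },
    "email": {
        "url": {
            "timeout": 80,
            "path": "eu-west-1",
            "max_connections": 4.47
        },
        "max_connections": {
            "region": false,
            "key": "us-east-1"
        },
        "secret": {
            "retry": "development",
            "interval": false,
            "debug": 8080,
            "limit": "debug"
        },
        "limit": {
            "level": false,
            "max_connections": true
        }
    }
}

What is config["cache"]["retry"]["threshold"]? 3000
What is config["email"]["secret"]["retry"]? "development"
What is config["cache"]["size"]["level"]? 8080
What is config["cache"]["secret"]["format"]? "0.0.0.0"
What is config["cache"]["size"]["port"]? "localhost"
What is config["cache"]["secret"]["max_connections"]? 5.55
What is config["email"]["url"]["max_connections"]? 4.47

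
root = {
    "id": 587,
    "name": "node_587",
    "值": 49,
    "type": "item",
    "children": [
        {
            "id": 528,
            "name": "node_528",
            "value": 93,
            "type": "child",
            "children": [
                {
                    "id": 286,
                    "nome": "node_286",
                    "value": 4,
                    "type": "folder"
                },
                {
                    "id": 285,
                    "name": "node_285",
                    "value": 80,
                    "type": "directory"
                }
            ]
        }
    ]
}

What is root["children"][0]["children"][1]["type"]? "directory"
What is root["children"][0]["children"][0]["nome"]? "node_286"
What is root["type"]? "item"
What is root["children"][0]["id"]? 528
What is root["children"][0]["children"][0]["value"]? 4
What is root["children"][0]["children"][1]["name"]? "node_285"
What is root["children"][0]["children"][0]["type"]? "folder"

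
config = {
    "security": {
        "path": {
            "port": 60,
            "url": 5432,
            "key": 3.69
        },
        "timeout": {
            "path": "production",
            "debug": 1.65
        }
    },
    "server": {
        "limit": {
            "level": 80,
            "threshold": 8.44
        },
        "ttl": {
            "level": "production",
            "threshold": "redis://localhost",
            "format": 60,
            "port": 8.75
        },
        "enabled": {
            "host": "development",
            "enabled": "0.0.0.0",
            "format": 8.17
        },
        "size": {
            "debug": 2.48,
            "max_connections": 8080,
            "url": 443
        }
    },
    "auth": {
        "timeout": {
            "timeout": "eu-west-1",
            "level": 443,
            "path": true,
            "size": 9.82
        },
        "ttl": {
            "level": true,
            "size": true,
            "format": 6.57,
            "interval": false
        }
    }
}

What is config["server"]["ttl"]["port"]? 8.75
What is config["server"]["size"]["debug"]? 2.48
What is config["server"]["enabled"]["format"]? 8.17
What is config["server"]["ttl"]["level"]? "production"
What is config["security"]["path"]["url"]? 5432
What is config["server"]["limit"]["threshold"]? 8.44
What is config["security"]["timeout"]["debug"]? 1.65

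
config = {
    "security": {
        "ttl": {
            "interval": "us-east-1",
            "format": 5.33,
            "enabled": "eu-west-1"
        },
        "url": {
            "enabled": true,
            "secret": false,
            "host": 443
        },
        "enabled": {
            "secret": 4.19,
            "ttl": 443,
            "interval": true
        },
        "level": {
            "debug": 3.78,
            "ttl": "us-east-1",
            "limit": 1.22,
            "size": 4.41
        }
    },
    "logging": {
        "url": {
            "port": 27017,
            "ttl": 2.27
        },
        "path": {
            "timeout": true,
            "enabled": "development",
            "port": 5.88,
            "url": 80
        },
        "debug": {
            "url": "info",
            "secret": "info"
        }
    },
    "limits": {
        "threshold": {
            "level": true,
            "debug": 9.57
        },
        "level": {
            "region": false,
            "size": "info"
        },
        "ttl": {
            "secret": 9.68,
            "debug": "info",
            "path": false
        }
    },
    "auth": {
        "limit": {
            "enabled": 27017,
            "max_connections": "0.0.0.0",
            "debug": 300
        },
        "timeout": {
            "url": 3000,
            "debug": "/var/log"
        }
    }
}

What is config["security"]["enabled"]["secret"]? 4.19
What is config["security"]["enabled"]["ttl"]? 443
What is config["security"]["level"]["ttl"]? "us-east-1"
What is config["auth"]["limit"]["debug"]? 300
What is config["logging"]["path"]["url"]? 80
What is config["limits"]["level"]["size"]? "info"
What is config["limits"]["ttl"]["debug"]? "info"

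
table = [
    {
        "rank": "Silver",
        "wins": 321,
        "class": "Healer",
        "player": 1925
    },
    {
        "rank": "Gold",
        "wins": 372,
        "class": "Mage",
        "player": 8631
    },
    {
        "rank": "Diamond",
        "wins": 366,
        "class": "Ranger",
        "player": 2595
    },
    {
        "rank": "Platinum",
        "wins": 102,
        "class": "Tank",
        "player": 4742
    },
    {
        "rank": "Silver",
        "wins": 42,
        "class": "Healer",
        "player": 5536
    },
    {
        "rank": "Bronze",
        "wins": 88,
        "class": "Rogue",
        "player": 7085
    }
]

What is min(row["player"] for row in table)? 1925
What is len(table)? 6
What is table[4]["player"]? 5536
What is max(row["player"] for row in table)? 8631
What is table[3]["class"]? "Tank"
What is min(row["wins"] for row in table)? 42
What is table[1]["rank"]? "Gold"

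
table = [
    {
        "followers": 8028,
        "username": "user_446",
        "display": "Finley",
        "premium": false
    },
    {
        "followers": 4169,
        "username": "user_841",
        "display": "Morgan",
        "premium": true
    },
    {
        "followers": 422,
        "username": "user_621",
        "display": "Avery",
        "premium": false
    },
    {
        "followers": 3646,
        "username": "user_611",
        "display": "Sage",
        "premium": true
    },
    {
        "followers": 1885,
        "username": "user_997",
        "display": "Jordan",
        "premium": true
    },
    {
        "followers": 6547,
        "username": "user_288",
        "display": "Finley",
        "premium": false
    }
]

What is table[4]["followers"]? 1885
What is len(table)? 6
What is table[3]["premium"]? True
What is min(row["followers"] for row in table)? 422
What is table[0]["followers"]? 8028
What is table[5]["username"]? "user_288"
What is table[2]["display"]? "Avery"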